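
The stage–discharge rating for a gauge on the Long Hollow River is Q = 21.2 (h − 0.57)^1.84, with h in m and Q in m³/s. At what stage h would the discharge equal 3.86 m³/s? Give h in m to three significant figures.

h − h₀ = (Q/C)^(1/b) = (3.86/21.2)^(1/1.84) = 0.3962 m
h = 0.57 + 0.3962 = 0.9662 m

0.966 m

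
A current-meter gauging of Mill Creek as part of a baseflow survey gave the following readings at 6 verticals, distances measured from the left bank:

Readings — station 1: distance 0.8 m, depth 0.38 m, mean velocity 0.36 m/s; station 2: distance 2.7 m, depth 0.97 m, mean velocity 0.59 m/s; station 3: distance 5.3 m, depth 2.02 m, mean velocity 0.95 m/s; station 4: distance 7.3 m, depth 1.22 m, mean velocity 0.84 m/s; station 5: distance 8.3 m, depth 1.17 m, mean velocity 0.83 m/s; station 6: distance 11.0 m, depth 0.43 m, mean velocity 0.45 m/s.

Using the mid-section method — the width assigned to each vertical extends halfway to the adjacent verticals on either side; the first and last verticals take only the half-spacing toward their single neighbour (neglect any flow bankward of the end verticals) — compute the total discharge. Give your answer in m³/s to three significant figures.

w_1 = (2.7 − 0.8)/2 = 0.95 m; q_1 = 0.36 × 0.38 × 0.95 = 0.1300 m³/s
w_2 = (5.3 − 0.8)/2 = 2.25 m; q_2 = 0.59 × 0.97 × 2.25 = 1.288 m³/s
w_3 = (7.3 − 2.7)/2 = 2.3 m; q_3 = 0.95 × 2.02 × 2.3 = 4.414 m³/s
w_4 = (8.3 − 5.3)/2 = 1.5 m; q_4 = 0.84 × 1.22 × 1.5 = 1.537 m³/s
w_5 = (11.0 − 7.3)/2 = 1.85 m; q_5 = 0.83 × 1.17 × 1.85 = 1.797 m³/s
w_6 = (11.0 − 8.3)/2 = 1.35 m; q_6 = 0.45 × 0.43 × 1.35 = 0.2612 m³/s
Q = Σ qᵢ = 9.426 m³/s

9.43 m³/s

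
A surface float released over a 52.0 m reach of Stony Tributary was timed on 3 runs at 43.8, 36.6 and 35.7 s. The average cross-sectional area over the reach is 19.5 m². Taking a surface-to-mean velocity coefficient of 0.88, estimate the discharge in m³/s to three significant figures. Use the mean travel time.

t̄ = (43.8 + 36.6 + 35.7) / 3 = 38.7 s
v_surface = L / t̄ = 52.0 / 38.7 = 1.344 m/s
v_mean = 0.88 × 1.344 = 1.182 m/s
Q = A × v_mean = 19.5 × 1.182 = 23.06 m³/s

23.1 m³/s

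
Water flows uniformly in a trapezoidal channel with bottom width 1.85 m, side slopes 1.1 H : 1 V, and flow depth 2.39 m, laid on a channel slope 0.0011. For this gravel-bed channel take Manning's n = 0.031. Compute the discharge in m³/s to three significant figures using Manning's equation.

12.9 m³/s

A = (b + z·y)·y = (1.85 + 1.1×2.39)×2.39 = 10.70 m²
P = b + 2y√(1+z²) = 1.85 + 2×2.39×√(1+1.1²) = 8.956 m
R = A/P = 10.70/8.956 = 1.195 m
Q = (1/n)·A·R^(2/3)·S^(1/2) = (1/0.031) × 10.70 × 1.195^(2/3) × 0.0011^(1/2) = 12.90 m³/s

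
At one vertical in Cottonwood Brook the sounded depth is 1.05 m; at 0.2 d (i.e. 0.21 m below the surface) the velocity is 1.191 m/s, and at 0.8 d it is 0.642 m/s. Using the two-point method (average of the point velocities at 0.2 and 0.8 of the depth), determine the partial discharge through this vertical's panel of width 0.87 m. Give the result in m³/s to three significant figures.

v̄ = (1.191 + 0.642) / 2 = 0.9165 m/s
q = v̄ × d × w = 0.9165 × 1.05 × 0.87 = 0.8372 m³/s

0.837 m³/s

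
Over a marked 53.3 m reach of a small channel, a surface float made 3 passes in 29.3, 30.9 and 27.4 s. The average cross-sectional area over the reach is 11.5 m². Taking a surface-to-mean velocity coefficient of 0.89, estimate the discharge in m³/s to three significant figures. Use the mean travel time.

t̄ = (29.3 + 30.9 + 27.4) / 3 = 29.2 s
v_surface = L / t̄ = 53.3 / 29.2 = 1.825 m/s
v_mean = 0.89 × 1.825 = 1.625 m/s
Q = A × v_mean = 11.5 × 1.625 = 18.68 m³/s

18.7 m³/s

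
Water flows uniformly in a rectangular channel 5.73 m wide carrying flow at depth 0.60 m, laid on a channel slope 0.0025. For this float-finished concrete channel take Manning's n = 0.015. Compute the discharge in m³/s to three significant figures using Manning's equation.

A = b·y = 5.73 × 0.60 = 3.438 m²
P = b + 2y = 5.73 + 2×0.60 = 6.930 m
R = A/P = 3.438/6.930 = 0.4961 m
Q = (1/n)·A·R^(2/3)·S^(1/2) = (1/0.015) × 3.438 × 0.4961^(2/3) × 0.0025^(1/2) = 7.182 m³/s

7.18 m³/s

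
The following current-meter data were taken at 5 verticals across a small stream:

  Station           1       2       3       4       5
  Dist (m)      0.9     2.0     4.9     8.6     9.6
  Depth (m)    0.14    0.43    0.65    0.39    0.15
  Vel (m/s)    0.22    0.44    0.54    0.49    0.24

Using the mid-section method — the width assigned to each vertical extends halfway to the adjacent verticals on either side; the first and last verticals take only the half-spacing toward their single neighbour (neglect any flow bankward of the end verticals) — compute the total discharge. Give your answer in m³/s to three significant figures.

w_1 = (2.0 − 0.9)/2 = 0.55 m; q_1 = 0.22 × 0.14 × 0.55 = 0.01694 m³/s
w_2 = (4.9 − 0.9)/2 = 2 m; q_2 = 0.44 × 0.43 × 2 = 0.3784 m³/s
w_3 = (8.6 − 2.0)/2 = 3.3 m; q_3 = 0.54 × 0.65 × 3.3 = 1.158 m³/s
w_4 = (9.6 − 4.9)/2 = 2.35 m; q_4 = 0.49 × 0.39 × 2.35 = 0.4491 m³/s
w_5 = (9.6 − 8.6)/2 = 0.5 m; q_5 = 0.24 × 0.15 × 0.5 = 0.01800 m³/s
Q = Σ qᵢ = 2.021 m³/s

2.02 m³/s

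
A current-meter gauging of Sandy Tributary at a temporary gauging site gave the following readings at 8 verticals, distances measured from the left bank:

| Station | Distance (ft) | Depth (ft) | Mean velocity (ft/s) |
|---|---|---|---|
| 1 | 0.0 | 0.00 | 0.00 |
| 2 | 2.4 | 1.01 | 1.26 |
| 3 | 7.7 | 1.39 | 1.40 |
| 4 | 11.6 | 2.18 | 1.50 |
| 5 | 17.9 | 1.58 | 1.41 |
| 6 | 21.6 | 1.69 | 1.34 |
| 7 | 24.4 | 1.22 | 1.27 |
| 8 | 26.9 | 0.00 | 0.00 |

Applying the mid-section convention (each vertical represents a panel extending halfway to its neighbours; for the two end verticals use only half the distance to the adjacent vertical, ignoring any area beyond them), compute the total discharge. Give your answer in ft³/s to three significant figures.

53.1 ft³/s

w_2 = (7.7 − 0.0)/2 = 3.85 ft; q_2 = 1.26 × 1.01 × 3.85 = 4.900 ft³/s
w_3 = (11.6 − 2.4)/2 = 4.6 ft; q_3 = 1.40 × 1.39 × 4.6 = 8.952 ft³/s
w_4 = (17.9 − 7.7)/2 = 5.1 ft; q_4 = 1.50 × 2.18 × 5.1 = 16.68 ft³/s
w_5 = (21.6 − 11.6)/2 = 5 ft; q_5 = 1.41 × 1.58 × 5 = 11.14 ft³/s
w_6 = (24.4 − 17.9)/2 = 3.25 ft; q_6 = 1.34 × 1.69 × 3.25 = 7.360 ft³/s
w_7 = (26.9 − 21.6)/2 = 2.65 ft; q_7 = 1.27 × 1.22 × 2.65 = 4.106 ft³/s
Stations 1, 8 contribute zero (depth or velocity is 0).
Q = Σ qᵢ = 53.13 ft³/s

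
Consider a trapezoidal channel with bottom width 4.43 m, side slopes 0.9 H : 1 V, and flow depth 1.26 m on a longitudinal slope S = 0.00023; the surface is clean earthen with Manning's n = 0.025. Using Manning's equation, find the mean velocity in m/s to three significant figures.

0.564 m/s

A = (b + z·y)·y = (4.43 + 0.9×1.26)×1.26 = 7.011 m²
P = b + 2y√(1+z²) = 4.43 + 2×1.26×√(1+0.9²) = 7.820 m
R = A/P = 7.011/7.820 = 0.8965 m
Q = (1/n)·A·R^(2/3)·S^(1/2) = (1/0.025) × 7.011 × 0.8965^(2/3) × 0.00023^(1/2) = 3.954 m³/s
V = Q/A = 3.954/7.011 = 0.5640 m/s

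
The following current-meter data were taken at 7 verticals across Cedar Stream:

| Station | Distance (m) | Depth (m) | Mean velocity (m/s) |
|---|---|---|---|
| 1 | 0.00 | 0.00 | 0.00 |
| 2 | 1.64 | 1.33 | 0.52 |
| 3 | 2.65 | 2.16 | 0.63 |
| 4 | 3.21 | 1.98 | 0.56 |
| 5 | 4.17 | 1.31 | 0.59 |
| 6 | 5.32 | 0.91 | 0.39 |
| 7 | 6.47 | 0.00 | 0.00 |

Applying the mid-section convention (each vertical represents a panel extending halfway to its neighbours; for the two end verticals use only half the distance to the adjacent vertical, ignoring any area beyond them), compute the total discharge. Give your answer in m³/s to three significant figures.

4.05 m³/s

w_2 = (2.65 − 0.00)/2 = 1.325 m; q_2 = 0.52 × 1.33 × 1.325 = 0.9164 m³/s
w_3 = (3.21 − 1.64)/2 = 0.785 m; q_3 = 0.63 × 2.16 × 0.785 = 1.068 m³/s
w_4 = (4.17 − 2.65)/2 = 0.76 m; q_4 = 0.56 × 1.98 × 0.76 = 0.8427 m³/s
w_5 = (5.32 − 3.21)/2 = 1.055 m; q_5 = 0.59 × 1.31 × 1.055 = 0.8154 m³/s
w_6 = (6.47 − 4.17)/2 = 1.15 m; q_6 = 0.39 × 0.91 × 1.15 = 0.4081 m³/s
Stations 1, 7 contribute zero (depth or velocity is 0).
Q = Σ qᵢ = 4.051 m³/s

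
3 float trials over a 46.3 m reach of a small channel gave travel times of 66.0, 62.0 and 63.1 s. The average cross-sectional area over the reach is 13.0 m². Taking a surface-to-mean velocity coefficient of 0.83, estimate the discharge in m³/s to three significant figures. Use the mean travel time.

7.84 m³/s

t̄ = (66.0 + 62.0 + 63.1) / 3 = 63.7 s
v_surface = L / t̄ = 46.3 / 63.7 = 0.7268 m/s
v_mean = 0.83 × 0.7268 = 0.6033 m/s
Q = A × v_mean = 13.0 × 0.6033 = 7.843 m³/s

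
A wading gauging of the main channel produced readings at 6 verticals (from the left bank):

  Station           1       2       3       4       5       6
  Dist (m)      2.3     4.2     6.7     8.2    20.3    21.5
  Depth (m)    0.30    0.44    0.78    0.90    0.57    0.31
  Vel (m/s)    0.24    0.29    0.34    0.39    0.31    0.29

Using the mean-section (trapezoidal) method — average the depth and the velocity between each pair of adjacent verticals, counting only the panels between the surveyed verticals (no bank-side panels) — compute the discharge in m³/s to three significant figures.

Panel 1-2: Δb = 1.9 m, d̄ = (0.30+0.44)/2 = 0.37, v̄ = (0.24+0.29)/2 = 0.265 → q = 1.9×0.37×0.265 = 0.1863 m³/s
Panel 2-3: Δb = 2.5 m, d̄ = (0.44+0.78)/2 = 0.61, v̄ = (0.29+0.34)/2 = 0.315 → q = 2.5×0.61×0.315 = 0.4804 m³/s
Panel 3-4: Δb = 1.5 m, d̄ = (0.78+0.90)/2 = 0.84, v̄ = (0.34+0.39)/2 = 0.365 → q = 1.5×0.84×0.365 = 0.4599 m³/s
Panel 4-5: Δb = 12.1 m, d̄ = (0.90+0.57)/2 = 0.735, v̄ = (0.39+0.31)/2 = 0.35 → q = 12.1×0.735×0.35 = 3.113 m³/s
Panel 5-6: Δb = 1.2 m, d̄ = (0.57+0.31)/2 = 0.44, v̄ = (0.31+0.29)/2 = 0.3 → q = 1.2×0.44×0.3 = 0.1584 m³/s
Q = Σ q = 4.398 m³/s

4.40 m³/s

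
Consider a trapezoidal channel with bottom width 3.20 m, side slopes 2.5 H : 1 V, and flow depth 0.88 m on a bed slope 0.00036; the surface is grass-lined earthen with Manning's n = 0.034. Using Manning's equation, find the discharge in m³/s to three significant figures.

1.88 m³/s

A = (b + z·y)·y = (3.20 + 2.5×0.88)×0.88 = 4.752 m²
P = b + 2y√(1+z²) = 3.20 + 2×0.88×√(1+2.5²) = 7.939 m
R = A/P = 4.752/7.939 = 0.5986 m
Q = (1/n)·A·R^(2/3)·S^(1/2) = (1/0.034) × 4.752 × 0.5986^(2/3) × 0.00036^(1/2) = 1.883 m³/s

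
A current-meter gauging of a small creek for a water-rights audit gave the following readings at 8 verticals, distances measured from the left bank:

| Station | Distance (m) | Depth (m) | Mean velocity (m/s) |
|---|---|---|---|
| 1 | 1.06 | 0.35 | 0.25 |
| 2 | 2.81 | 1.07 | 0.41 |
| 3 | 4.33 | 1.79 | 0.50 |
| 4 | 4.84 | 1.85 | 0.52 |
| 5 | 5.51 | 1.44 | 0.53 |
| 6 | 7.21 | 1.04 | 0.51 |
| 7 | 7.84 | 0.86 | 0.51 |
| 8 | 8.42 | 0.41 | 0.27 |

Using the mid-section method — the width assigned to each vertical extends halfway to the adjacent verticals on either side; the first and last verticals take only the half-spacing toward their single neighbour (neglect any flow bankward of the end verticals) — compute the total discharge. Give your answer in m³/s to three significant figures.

4.09 m³/s

w_1 = (2.81 − 1.06)/2 = 0.875 m; q_1 = 0.25 × 0.35 × 0.875 = 0.07656 m³/s
w_2 = (4.33 − 1.06)/2 = 1.635 m; q_2 = 0.41 × 1.07 × 1.635 = 0.7173 m³/s
w_3 = (4.84 − 2.81)/2 = 1.015 m; q_3 = 0.50 × 1.79 × 1.015 = 0.9084 m³/s
w_4 = (5.51 − 4.33)/2 = 0.59 m; q_4 = 0.52 × 1.85 × 0.59 = 0.5676 m³/s
w_5 = (7.21 − 4.84)/2 = 1.185 m; q_5 = 0.53 × 1.44 × 1.185 = 0.9044 m³/s
w_6 = (7.84 − 5.51)/2 = 1.165 m; q_6 = 0.51 × 1.04 × 1.165 = 0.6179 m³/s
w_7 = (8.42 − 7.21)/2 = 0.605 m; q_7 = 0.51 × 0.86 × 0.605 = 0.2654 m³/s
w_8 = (8.42 − 7.84)/2 = 0.29 m; q_8 = 0.27 × 0.41 × 0.29 = 0.03210 m³/s
Q = Σ qᵢ = 4.090 m³/s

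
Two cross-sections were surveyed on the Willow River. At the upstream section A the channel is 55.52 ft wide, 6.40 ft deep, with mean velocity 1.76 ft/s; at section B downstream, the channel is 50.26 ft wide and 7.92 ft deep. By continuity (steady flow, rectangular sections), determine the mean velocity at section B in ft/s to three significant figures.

1.57 ft/s

Q = A₁V₁ = (55.52×6.40) × 1.76 = 625.4 ft³/s
A₂ = 50.26 × 7.92 = 398.1 ft²
V₂ = Q/A₂ = 625.4/398.1 = 1.571 ft/s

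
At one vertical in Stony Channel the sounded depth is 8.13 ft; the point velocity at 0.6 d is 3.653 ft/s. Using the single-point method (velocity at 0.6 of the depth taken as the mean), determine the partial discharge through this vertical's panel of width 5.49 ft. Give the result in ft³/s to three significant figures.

v̄ = v₀.₆ = 3.653 ft/s
q = v̄ × d × w = 3.653 × 8.13 × 5.49 = 163.0 ft³/s

163 ft³/s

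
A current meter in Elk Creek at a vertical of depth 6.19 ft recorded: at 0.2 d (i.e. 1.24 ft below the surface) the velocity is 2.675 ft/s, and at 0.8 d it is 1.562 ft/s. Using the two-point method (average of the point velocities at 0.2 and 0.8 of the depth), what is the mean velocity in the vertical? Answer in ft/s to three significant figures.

v̄ = (2.675 + 1.562) / 2 = 2.119 ft/s

2.12 ft/s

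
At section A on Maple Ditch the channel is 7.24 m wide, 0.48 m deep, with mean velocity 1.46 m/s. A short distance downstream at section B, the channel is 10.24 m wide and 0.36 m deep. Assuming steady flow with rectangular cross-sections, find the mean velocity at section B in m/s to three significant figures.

1.38 m/s

Q = A₁V₁ = (7.24×0.48) × 1.46 = 5.074 m³/s
A₂ = 10.24 × 0.36 = 3.686 m²
V₂ = Q/A₂ = 5.074/3.686 = 1.376 m/s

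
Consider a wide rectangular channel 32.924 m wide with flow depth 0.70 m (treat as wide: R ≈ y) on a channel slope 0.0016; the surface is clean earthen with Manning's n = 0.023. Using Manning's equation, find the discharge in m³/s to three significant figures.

31.6 m³/s

A = b·y = 32.924 × 0.70 = 23.05 m²
Wide channel: R ≈ y = 0.70 m
Q = (1/n)·A·R^(2/3)·S^(1/2) = (1/0.023) × 23.05 × 0.7000^(2/3) × 0.0016^(1/2) = 31.60 m³/s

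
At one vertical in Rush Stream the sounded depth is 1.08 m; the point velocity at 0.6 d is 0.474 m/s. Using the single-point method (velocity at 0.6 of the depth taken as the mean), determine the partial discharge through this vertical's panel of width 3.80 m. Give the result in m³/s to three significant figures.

v̄ = v₀.₆ = 0.474 m/s
q = v̄ × d × w = 0.4740 × 1.08 × 3.80 = 1.945 m³/s

1.95 m³/s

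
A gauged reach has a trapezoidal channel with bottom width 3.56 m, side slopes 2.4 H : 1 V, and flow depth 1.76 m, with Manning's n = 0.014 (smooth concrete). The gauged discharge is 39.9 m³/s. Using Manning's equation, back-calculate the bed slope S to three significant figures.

0.00150

A = (b + z·y)·y = (3.56 + 2.4×1.76)×1.76 = 13.70 m²
P = b + 2y√(1+z²) = 3.56 + 2×1.76×√(1+2.4²) = 12.71 m
R = A/P = 13.70/12.71 = 1.078 m
S = (Q·n / (1·A·R^(2/3)))² = (39.9×0.014 / (1×13.70×1.051))² = 0.001505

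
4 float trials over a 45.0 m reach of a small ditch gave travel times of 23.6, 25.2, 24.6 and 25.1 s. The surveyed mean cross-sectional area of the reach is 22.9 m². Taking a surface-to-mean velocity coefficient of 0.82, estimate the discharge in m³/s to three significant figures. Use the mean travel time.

34.3 m³/s

t̄ = (23.6 + 25.2 + 24.6 + 25.1) / 4 = 24.625 s
v_surface = L / t̄ = 45.0 / 24.625 = 1.827 m/s
v_mean = 0.82 × 1.827 = 1.498 m/s
Q = A × v_mean = 22.9 × 1.498 = 34.32 m³/s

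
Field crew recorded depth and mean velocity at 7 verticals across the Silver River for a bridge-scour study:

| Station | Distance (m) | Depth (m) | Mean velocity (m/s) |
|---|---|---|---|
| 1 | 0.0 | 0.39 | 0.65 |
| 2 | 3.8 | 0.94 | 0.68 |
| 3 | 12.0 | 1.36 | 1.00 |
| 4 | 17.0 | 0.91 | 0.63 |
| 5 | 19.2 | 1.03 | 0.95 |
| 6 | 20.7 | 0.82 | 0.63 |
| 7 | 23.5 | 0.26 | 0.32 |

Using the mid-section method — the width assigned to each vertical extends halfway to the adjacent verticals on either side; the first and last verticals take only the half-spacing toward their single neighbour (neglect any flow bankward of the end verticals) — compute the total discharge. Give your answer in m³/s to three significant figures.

w_1 = (3.8 − 0.0)/2 = 1.9 m; q_1 = 0.65 × 0.39 × 1.9 = 0.4817 m³/s
w_2 = (12.0 − 0.0)/2 = 6 m; q_2 = 0.68 × 0.94 × 6 = 3.835 m³/s
w_3 = (17.0 − 3.8)/2 = 6.6 m; q_3 = 1.00 × 1.36 × 6.6 = 8.976 m³/s
w_4 = (19.2 − 12.0)/2 = 3.6 m; q_4 = 0.63 × 0.91 × 3.6 = 2.064 m³/s
w_5 = (20.7 − 17.0)/2 = 1.85 m; q_5 = 0.95 × 1.03 × 1.85 = 1.810 m³/s
w_6 = (23.5 − 19.2)/2 = 2.15 m; q_6 = 0.63 × 0.82 × 2.15 = 1.111 m³/s
w_7 = (23.5 − 20.7)/2 = 1.4 m; q_7 = 0.32 × 0.26 × 1.4 = 0.1165 m³/s
Q = Σ qᵢ = 18.39 m³/s

18.4 m³/s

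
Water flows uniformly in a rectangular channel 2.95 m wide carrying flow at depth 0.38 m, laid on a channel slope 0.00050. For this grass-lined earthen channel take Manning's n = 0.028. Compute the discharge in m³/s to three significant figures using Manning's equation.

0.403 m³/s

A = b·y = 2.95 × 0.38 = 1.121 m²
P = b + 2y = 2.95 + 2×0.38 = 3.710 m
R = A/P = 1.121/3.710 = 0.3022 m
Q = (1/n)·A·R^(2/3)·S^(1/2) = (1/0.028) × 1.121 × 0.3022^(2/3) × 0.00050^(1/2) = 0.4031 m³/s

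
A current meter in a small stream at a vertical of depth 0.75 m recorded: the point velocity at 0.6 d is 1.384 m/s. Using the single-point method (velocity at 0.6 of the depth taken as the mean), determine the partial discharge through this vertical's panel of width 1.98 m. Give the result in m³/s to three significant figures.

2.06 m³/s

v̄ = v₀.₆ = 1.384 m/s
q = v̄ × d × w = 1.384 × 0.75 × 1.98 = 2.055 m³/s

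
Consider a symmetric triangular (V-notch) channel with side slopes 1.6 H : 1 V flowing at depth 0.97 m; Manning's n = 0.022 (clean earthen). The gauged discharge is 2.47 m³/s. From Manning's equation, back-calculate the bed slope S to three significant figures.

0.00426

A = z·y² = 1.6×0.97² = 1.505 m²
P = 2y√(1+z²) = 2×0.97×√(1+1.6²) = 3.660 m
R = A/P = 1.505/3.660 = 0.4113 m
S = (Q·n / (1·A·R^(2/3)))² = (2.47×0.022 / (1×1.505×0.5530))² = 0.004260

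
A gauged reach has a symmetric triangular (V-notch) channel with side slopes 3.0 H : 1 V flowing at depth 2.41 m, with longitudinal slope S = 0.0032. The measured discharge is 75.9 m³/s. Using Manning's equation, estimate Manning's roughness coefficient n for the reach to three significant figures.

0.0142

A = z·y² = 3.0×2.41² = 17.42 m²
P = 2y√(1+z²) = 2×2.41×√(1+3.0²) = 15.24 m
R = A/P = 17.42/15.24 = 1.143 m
n = (1/Q)·A·R^(2/3)·S^(1/2) = (1/75.9) × 17.42 × 1.093 × 0.05657 = 0.01420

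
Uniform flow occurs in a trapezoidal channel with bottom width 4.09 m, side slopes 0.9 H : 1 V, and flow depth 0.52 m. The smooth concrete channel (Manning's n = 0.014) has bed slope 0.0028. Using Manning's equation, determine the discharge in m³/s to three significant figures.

5.12 m³/s

A = (b + z·y)·y = (4.09 + 0.9×0.52)×0.52 = 2.370 m²
P = b + 2y√(1+z²) = 4.09 + 2×0.52×√(1+0.9²) = 5.489 m
R = A/P = 2.370/5.489 = 0.4318 m
Q = (1/n)·A·R^(2/3)·S^(1/2) = (1/0.014) × 2.370 × 0.4318^(2/3) × 0.0028^(1/2) = 5.118 m³/s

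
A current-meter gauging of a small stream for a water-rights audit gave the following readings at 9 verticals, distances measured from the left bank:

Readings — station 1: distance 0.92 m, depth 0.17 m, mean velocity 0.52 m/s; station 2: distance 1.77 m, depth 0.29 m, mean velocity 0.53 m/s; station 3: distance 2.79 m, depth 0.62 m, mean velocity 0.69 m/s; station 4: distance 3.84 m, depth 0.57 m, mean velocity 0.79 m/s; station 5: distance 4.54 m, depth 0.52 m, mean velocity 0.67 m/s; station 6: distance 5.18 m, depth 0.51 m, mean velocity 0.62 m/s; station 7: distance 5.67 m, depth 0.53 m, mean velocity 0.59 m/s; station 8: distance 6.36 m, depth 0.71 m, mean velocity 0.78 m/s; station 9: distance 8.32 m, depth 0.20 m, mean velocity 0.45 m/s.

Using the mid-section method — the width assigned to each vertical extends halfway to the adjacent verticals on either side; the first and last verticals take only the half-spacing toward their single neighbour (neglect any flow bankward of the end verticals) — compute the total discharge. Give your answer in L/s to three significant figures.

w_1 = (1.77 − 0.92)/2 = 0.425 m; q_1 = 0.52 × 0.17 × 0.425 = 0.03757 m³/s
w_2 = (2.79 − 0.92)/2 = 0.935 m; q_2 = 0.53 × 0.29 × 0.935 = 0.1437 m³/s
w_3 = (3.84 − 1.77)/2 = 1.035 m; q_3 = 0.69 × 0.62 × 1.035 = 0.4428 m³/s
w_4 = (4.54 − 2.79)/2 = 0.875 m; q_4 = 0.79 × 0.57 × 0.875 = 0.3940 m³/s
w_5 = (5.18 − 3.84)/2 = 0.67 m; q_5 = 0.67 × 0.52 × 0.67 = 0.2334 m³/s
w_6 = (5.67 − 4.54)/2 = 0.565 m; q_6 = 0.62 × 0.51 × 0.565 = 0.1787 m³/s
w_7 = (6.36 − 5.18)/2 = 0.59 m; q_7 = 0.59 × 0.53 × 0.59 = 0.1845 m³/s
w_8 = (8.32 − 5.67)/2 = 1.325 m; q_8 = 0.78 × 0.71 × 1.325 = 0.7338 m³/s
w_9 = (8.32 − 6.36)/2 = 0.98 m; q_9 = 0.45 × 0.20 × 0.98 = 0.08820 m³/s
Q = Σ qᵢ = 2.437 m³/s
= 2.437 × 1000 = 2437 L/s

2440 L/s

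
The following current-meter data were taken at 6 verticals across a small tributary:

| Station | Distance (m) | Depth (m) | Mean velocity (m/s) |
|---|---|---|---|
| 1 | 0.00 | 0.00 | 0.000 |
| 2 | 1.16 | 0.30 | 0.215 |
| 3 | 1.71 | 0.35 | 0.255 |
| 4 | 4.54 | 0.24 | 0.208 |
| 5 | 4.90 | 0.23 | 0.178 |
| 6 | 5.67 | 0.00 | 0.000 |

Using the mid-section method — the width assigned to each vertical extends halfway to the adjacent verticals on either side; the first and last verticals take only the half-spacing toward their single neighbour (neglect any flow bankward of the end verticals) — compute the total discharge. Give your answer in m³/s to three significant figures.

0.309 m³/s

w_2 = (1.71 − 0.00)/2 = 0.855 m; q_2 = 0.215 × 0.30 × 0.855 = 0.05515 m³/s
w_3 = (4.54 − 1.16)/2 = 1.69 m; q_3 = 0.255 × 0.35 × 1.69 = 0.1508 m³/s
w_4 = (4.90 − 1.71)/2 = 1.595 m; q_4 = 0.208 × 0.24 × 1.595 = 0.07962 m³/s
w_5 = (5.67 − 4.54)/2 = 0.565 m; q_5 = 0.178 × 0.23 × 0.565 = 0.02313 m³/s
Stations 1, 6 contribute zero (depth or velocity is 0).
Q = Σ qᵢ = 0.3087 m³/s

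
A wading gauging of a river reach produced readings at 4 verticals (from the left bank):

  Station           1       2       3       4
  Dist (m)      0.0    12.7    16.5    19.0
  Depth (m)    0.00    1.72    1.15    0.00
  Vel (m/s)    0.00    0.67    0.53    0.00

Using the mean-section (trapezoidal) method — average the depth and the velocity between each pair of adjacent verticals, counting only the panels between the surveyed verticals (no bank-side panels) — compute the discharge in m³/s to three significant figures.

Panel 1-2: Δb = 12.7 m, d̄ = (0.00+1.72)/2 = 0.86, v̄ = (0.00+0.67)/2 = 0.335 → q = 12.7×0.86×0.335 = 3.659 m³/s
Panel 2-3: Δb = 3.8 m, d̄ = (1.72+1.15)/2 = 1.435, v̄ = (0.67+0.53)/2 = 0.6 → q = 3.8×1.435×0.6 = 3.272 m³/s
Panel 3-4: Δb = 2.5 m, d̄ = (1.15+0.00)/2 = 0.575, v̄ = (0.53+0.00)/2 = 0.265 → q = 2.5×0.575×0.265 = 0.3809 m³/s
Q = Σ q = 7.312 m³/s

7.31 m³/s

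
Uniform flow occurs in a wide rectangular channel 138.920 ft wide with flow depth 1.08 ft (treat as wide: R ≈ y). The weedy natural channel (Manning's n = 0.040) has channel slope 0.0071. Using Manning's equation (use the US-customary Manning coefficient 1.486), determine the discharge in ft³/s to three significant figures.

A = b·y = 138.920 × 1.08 = 150.0 ft²
Wide channel: R ≈ y = 1.08 ft
Q = (1.486/n)·A·R^(2/3)·S^(1/2) = (1.486/0.040) × 150.0 × 1.080^(2/3) × 0.0071^(1/2) = 494.4 ft³/s

494 ft³/s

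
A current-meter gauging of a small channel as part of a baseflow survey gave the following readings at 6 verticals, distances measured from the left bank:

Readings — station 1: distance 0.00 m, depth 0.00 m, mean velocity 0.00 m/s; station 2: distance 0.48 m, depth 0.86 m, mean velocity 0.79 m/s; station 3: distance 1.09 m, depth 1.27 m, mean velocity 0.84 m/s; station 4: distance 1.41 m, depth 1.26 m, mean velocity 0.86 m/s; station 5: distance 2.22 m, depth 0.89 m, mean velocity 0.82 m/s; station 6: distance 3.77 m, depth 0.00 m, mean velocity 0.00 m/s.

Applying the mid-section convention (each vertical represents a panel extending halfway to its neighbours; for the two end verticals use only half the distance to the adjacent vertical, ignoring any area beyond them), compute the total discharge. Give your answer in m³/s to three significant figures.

w_2 = (1.09 − 0.00)/2 = 0.545 m; q_2 = 0.79 × 0.86 × 0.545 = 0.3703 m³/s
w_3 = (1.41 − 0.48)/2 = 0.465 m; q_3 = 0.84 × 1.27 × 0.465 = 0.4961 m³/s
w_4 = (2.22 − 1.09)/2 = 0.565 m; q_4 = 0.86 × 1.26 × 0.565 = 0.6122 m³/s
w_5 = (3.77 − 1.41)/2 = 1.18 m; q_5 = 0.82 × 0.89 × 1.18 = 0.8612 m³/s
Stations 1, 6 contribute zero (depth or velocity is 0).
Q = Σ qᵢ = 2.340 m³/s

2.34 m³/s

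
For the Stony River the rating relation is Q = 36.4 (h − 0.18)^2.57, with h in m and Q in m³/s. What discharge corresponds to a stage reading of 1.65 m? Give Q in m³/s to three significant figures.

98.0 m³/s

Q = 36.4 × (1.65 − 0.18)^2.57 = 36.4 × 1.47^2.57 = 97.97 m³/s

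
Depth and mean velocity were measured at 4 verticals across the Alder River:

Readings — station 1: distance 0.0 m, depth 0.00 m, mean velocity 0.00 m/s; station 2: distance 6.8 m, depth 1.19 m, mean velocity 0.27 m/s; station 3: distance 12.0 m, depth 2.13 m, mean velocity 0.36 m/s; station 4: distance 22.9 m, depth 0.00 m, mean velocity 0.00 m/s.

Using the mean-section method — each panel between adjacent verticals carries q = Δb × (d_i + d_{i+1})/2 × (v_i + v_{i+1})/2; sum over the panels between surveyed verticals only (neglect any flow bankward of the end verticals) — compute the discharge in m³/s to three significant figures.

Panel 1-2: Δb = 6.8 m, d̄ = (0.00+1.19)/2 = 0.595, v̄ = (0.00+0.27)/2 = 0.135 → q = 6.8×0.595×0.135 = 0.5462 m³/s
Panel 2-3: Δb = 5.2 m, d̄ = (1.19+2.13)/2 = 1.66, v̄ = (0.27+0.36)/2 = 0.315 → q = 5.2×1.66×0.315 = 2.719 m³/s
Panel 3-4: Δb = 10.9 m, d̄ = (2.13+0.00)/2 = 1.065, v̄ = (0.36+0.00)/2 = 0.18 → q = 10.9×1.065×0.18 = 2.090 m³/s
Q = Σ q = 5.355 m³/s

5.35 m³/s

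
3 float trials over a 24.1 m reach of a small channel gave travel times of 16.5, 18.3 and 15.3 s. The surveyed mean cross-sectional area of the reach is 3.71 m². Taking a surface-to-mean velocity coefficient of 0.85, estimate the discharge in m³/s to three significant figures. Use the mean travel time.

t̄ = (16.5 + 18.3 + 15.3) / 3 = 16.7 s
v_surface = L / t̄ = 24.1 / 16.7 = 1.443 m/s
v_mean = 0.85 × 1.443 = 1.227 m/s
Q = A × v_mean = 3.71 × 1.227 = 4.551 m³/s

4.55 m³/s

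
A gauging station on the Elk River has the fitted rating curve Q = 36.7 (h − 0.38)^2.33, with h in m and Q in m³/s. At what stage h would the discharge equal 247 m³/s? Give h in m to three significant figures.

2.65 m

h − h₀ = (Q/C)^(1/b) = (247/36.7)^(1/2.33) = 2.267 m
h = 0.38 + 2.267 = 2.647 m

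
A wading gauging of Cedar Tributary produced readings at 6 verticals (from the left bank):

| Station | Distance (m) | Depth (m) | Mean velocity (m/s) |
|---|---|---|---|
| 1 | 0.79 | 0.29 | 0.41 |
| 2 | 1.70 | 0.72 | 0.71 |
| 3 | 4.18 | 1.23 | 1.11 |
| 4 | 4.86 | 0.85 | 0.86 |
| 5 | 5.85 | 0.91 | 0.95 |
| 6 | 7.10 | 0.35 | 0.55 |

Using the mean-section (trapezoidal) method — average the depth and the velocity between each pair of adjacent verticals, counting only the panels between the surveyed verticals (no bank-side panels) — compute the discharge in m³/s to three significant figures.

Panel 1-2: Δb = 0.91 m, d̄ = (0.29+0.72)/2 = 0.505, v̄ = (0.41+0.71)/2 = 0.56 → q = 0.91×0.505×0.56 = 0.2573 m³/s
Panel 2-3: Δb = 2.48 m, d̄ = (0.72+1.23)/2 = 0.975, v̄ = (0.71+1.11)/2 = 0.91 → q = 2.48×0.975×0.91 = 2.200 m³/s
Panel 3-4: Δb = 0.68 m, d̄ = (1.23+0.85)/2 = 1.04, v̄ = (1.11+0.86)/2 = 0.985 → q = 0.68×1.04×0.985 = 0.6966 m³/s
Panel 4-5: Δb = 0.99 m, d̄ = (0.85+0.91)/2 = 0.88, v̄ = (0.86+0.95)/2 = 0.905 → q = 0.99×0.88×0.905 = 0.7884 m³/s
Panel 5-6: Δb = 1.25 m, d̄ = (0.91+0.35)/2 = 0.63, v̄ = (0.95+0.55)/2 = 0.75 → q = 1.25×0.63×0.75 = 0.5906 m³/s
Q = Σ q = 4.533 m³/s

4.53 m³/s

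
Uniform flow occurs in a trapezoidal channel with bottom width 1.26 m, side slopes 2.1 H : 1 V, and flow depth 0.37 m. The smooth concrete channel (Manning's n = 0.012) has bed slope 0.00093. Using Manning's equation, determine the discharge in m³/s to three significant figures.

0.766 m³/s

A = (b + z·y)·y = (1.26 + 2.1×0.37)×0.37 = 0.7537 m²
P = b + 2y√(1+z²) = 1.26 + 2×0.37×√(1+2.1²) = 2.981 m
R = A/P = 0.7537/2.981 = 0.2528 m
Q = (1/n)·A·R^(2/3)·S^(1/2) = (1/0.012) × 0.7537 × 0.2528^(2/3) × 0.00093^(1/2) = 0.7658 m³/s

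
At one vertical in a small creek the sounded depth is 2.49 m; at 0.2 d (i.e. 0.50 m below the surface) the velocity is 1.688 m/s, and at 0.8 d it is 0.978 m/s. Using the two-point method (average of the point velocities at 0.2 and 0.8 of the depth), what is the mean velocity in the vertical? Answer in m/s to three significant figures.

v̄ = (1.688 + 0.978) / 2 = 1.333 m/s

1.33 m/s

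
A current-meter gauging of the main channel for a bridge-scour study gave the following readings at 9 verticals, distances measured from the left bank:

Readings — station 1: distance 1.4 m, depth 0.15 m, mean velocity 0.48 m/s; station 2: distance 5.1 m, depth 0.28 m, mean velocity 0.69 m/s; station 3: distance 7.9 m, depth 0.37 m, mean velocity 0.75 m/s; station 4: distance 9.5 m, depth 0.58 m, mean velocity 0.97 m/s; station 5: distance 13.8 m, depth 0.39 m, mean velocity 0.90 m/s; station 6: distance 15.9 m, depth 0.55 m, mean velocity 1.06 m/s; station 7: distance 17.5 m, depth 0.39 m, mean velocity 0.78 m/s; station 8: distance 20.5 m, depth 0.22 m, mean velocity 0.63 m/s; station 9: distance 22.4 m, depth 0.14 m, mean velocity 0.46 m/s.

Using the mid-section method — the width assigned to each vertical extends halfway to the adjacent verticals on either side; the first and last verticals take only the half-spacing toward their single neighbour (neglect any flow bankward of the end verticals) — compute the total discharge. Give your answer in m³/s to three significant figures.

w_1 = (5.1 − 1.4)/2 = 1.85 m; q_1 = 0.48 × 0.15 × 1.85 = 0.1332 m³/s
w_2 = (7.9 − 1.4)/2 = 3.25 m; q_2 = 0.69 × 0.28 × 3.25 = 0.6279 m³/s
w_3 = (9.5 − 5.1)/2 = 2.2 m; q_3 = 0.75 × 0.37 × 2.2 = 0.6105 m³/s
w_4 = (13.8 − 7.9)/2 = 2.95 m; q_4 = 0.97 × 0.58 × 2.95 = 1.660 m³/s
w_5 = (15.9 − 9.5)/2 = 3.2 m; q_5 = 0.90 × 0.39 × 3.2 = 1.123 m³/s
w_6 = (17.5 − 13.8)/2 = 1.85 m; q_6 = 1.06 × 0.55 × 1.85 = 1.079 m³/s
w_7 = (20.5 − 15.9)/2 = 2.3 m; q_7 = 0.78 × 0.39 × 2.3 = 0.6997 m³/s
w_8 = (22.4 − 17.5)/2 = 2.45 m; q_8 = 0.63 × 0.22 × 2.45 = 0.3396 m³/s
w_9 = (22.4 − 20.5)/2 = 0.95 m; q_9 = 0.46 × 0.14 × 0.95 = 0.06118 m³/s
Q = Σ qᵢ = 6.333 m³/s

6.33 m³/s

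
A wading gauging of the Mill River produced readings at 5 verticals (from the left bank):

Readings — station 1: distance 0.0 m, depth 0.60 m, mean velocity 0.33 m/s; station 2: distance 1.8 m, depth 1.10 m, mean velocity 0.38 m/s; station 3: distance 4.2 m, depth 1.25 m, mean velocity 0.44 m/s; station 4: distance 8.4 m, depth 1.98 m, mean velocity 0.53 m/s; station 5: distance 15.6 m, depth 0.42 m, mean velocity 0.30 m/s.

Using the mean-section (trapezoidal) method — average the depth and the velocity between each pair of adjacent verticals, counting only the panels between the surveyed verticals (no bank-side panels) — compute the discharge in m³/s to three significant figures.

Panel 1-2: Δb = 1.8 m, d̄ = (0.60+1.10)/2 = 0.85, v̄ = (0.33+0.38)/2 = 0.355 → q = 1.8×0.85×0.355 = 0.5432 m³/s
Panel 2-3: Δb = 2.4 m, d̄ = (1.10+1.25)/2 = 1.175, v̄ = (0.38+0.44)/2 = 0.41 → q = 2.4×1.175×0.41 = 1.156 m³/s
Panel 3-4: Δb = 4.2 m, d̄ = (1.25+1.98)/2 = 1.615, v̄ = (0.44+0.53)/2 = 0.485 → q = 4.2×1.615×0.485 = 3.290 m³/s
Panel 4-5: Δb = 7.2 m, d̄ = (1.98+0.42)/2 = 1.2, v̄ = (0.53+0.30)/2 = 0.415 → q = 7.2×1.2×0.415 = 3.586 m³/s
Q = Σ q = 8.575 m³/s

8.57 m³/s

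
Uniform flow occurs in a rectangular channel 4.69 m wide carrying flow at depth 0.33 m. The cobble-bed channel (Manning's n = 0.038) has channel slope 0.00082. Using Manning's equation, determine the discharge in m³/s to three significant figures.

0.510 m³/s

A = b·y = 4.69 × 0.33 = 1.548 m²
P = b + 2y = 4.69 + 2×0.33 = 5.350 m
R = A/P = 1.548/5.350 = 0.2893 m
Q = (1/n)·A·R^(2/3)·S^(1/2) = (1/0.038) × 1.548 × 0.2893^(2/3) × 0.00082^(1/2) = 0.5102 m³/s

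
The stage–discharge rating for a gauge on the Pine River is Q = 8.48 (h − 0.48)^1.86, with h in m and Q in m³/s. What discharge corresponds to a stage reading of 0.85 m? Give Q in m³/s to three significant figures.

1.33 m³/s

Q = 8.48 × (0.85 − 0.48)^1.86 = 8.48 × 0.37^1.86 = 1.334 m³/s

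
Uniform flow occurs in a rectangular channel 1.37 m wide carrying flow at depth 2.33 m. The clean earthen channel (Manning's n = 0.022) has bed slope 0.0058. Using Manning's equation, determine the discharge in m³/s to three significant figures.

A = b·y = 1.37 × 2.33 = 3.192 m²
P = b + 2y = 1.37 + 2×2.33 = 6.030 m
R = A/P = 3.192/6.030 = 0.5294 m
Q = (1/n)·A·R^(2/3)·S^(1/2) = (1/0.022) × 3.192 × 0.5294^(2/3) × 0.0058^(1/2) = 7.231 m³/s

7.23 m³/s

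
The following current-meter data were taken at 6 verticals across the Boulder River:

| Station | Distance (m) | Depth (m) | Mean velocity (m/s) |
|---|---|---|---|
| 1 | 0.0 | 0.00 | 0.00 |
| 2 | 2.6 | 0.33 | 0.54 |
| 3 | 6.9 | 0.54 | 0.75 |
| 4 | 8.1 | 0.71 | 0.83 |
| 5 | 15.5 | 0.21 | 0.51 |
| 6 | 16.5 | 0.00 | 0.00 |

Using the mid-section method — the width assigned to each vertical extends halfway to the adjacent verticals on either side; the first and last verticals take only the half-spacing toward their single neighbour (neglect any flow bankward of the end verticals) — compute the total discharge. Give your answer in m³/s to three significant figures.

4.71 m³/s

w_2 = (6.9 − 0.0)/2 = 3.45 m; q_2 = 0.54 × 0.33 × 3.45 = 0.6148 m³/s
w_3 = (8.1 − 2.6)/2 = 2.75 m; q_3 = 0.75 × 0.54 × 2.75 = 1.114 m³/s
w_4 = (15.5 − 6.9)/2 = 4.3 m; q_4 = 0.83 × 0.71 × 4.3 = 2.534 m³/s
w_5 = (16.5 − 8.1)/2 = 4.2 m; q_5 = 0.51 × 0.21 × 4.2 = 0.4498 m³/s
Stations 1, 6 contribute zero (depth or velocity is 0).
Q = Σ qᵢ = 4.712 m³/s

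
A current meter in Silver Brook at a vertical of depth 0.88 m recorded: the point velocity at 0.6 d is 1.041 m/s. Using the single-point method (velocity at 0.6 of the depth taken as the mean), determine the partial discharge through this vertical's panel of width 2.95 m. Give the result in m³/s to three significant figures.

v̄ = v₀.₆ = 1.041 m/s
q = v̄ × d × w = 1.041 × 0.88 × 2.95 = 2.702 m³/s

2.70 m³/s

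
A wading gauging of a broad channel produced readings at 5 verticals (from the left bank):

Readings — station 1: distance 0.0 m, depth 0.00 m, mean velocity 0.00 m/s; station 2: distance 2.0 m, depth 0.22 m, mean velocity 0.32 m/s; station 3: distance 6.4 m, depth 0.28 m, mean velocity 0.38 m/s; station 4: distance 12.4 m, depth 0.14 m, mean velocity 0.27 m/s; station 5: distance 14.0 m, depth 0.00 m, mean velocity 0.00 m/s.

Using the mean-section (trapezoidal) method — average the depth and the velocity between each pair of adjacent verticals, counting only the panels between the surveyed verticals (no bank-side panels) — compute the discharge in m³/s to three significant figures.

0.845 m³/s

Panel 1-2: Δb = 2 m, d̄ = (0.00+0.22)/2 = 0.11, v̄ = (0.00+0.32)/2 = 0.16 → q = 2×0.11×0.16 = 0.03520 m³/s
Panel 2-3: Δb = 4.4 m, d̄ = (0.22+0.28)/2 = 0.25, v̄ = (0.32+0.38)/2 = 0.35 → q = 4.4×0.25×0.35 = 0.3850 m³/s
Panel 3-4: Δb = 6 m, d̄ = (0.28+0.14)/2 = 0.21, v̄ = (0.38+0.27)/2 = 0.325 → q = 6×0.21×0.325 = 0.4095 m³/s
Panel 4-5: Δb = 1.6 m, d̄ = (0.14+0.00)/2 = 0.07, v̄ = (0.27+0.00)/2 = 0.135 → q = 1.6×0.07×0.135 = 0.01512 m³/s
Q = Σ q = 0.8448 m³/s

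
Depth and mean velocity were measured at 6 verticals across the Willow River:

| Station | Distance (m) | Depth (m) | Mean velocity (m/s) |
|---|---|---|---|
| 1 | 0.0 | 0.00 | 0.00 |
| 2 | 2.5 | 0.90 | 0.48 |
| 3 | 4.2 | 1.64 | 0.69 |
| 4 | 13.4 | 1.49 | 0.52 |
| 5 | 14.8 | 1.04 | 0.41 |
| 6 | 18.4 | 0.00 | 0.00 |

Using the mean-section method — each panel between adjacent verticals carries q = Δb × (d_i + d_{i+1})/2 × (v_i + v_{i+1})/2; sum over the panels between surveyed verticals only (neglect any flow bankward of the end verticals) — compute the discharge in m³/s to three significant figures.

11.5 m³/s

Panel 1-2: Δb = 2.5 m, d̄ = (0.00+0.90)/2 = 0.45, v̄ = (0.00+0.48)/2 = 0.24 → q = 2.5×0.45×0.24 = 0.2700 m³/s
Panel 2-3: Δb = 1.7 m, d̄ = (0.90+1.64)/2 = 1.27, v̄ = (0.48+0.69)/2 = 0.585 → q = 1.7×1.27×0.585 = 1.263 m³/s
Panel 3-4: Δb = 9.2 m, d̄ = (1.64+1.49)/2 = 1.565, v̄ = (0.69+0.52)/2 = 0.605 → q = 9.2×1.565×0.605 = 8.711 m³/s
Panel 4-5: Δb = 1.4 m, d̄ = (1.49+1.04)/2 = 1.265, v̄ = (0.52+0.41)/2 = 0.465 → q = 1.4×1.265×0.465 = 0.8235 m³/s
Panel 5-6: Δb = 3.6 m, d̄ = (1.04+0.00)/2 = 0.52, v̄ = (0.41+0.00)/2 = 0.205 → q = 3.6×0.52×0.205 = 0.3838 m³/s
Q = Σ q = 11.45 m³/s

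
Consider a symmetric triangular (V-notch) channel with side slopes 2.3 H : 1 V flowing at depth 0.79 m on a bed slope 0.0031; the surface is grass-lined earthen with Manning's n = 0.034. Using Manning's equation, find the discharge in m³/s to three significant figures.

1.19 m³/s

A = z·y² = 2.3×0.79² = 1.435 m²
P = 2y√(1+z²) = 2×0.79×√(1+2.3²) = 3.963 m
R = A/P = 1.435/3.963 = 0.3622 m
Q = (1/n)·A·R^(2/3)·S^(1/2) = (1/0.034) × 1.435 × 0.3622^(2/3) × 0.0031^(1/2) = 1.194 m³/s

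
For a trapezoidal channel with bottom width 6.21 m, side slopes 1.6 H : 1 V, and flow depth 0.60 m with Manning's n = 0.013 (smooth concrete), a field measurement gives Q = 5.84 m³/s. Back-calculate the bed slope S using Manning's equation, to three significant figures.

A = (b + z·y)·y = (6.21 + 1.6×0.60)×0.60 = 4.302 m²
P = b + 2y√(1+z²) = 6.21 + 2×0.60×√(1+1.6²) = 8.474 m
R = A/P = 4.302/8.474 = 0.5077 m
S = (Q·n / (1·A·R^(2/3)))² = (5.84×0.013 / (1×4.302×0.6364))² = 0.0007690

0.000769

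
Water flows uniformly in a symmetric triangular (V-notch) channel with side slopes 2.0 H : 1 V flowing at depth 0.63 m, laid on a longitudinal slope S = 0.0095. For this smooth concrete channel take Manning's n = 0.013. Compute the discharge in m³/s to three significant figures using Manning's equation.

2.56 m³/s

A = z·y² = 2.0×0.63² = 0.7938 m²
P = 2y√(1+z²) = 2×0.63×√(1+2.0²) = 2.817 m
R = A/P = 0.7938/2.817 = 0.2817 m
Q = (1/n)·A·R^(2/3)·S^(1/2) = (1/0.013) × 0.7938 × 0.2817^(2/3) × 0.0095^(1/2) = 2.558 m³/s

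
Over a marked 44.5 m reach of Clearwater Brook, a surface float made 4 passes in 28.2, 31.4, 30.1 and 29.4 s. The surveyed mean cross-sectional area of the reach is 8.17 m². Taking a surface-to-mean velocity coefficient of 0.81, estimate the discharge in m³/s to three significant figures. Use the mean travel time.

9.89 m³/s

t̄ = (28.2 + 31.4 + 30.1 + 29.4) / 4 = 29.775 s
v_surface = L / t̄ = 44.5 / 29.775 = 1.495 m/s
v_mean = 0.81 × 1.495 = 1.211 m/s
Q = A × v_mean = 8.17 × 1.211 = 9.890 m³/s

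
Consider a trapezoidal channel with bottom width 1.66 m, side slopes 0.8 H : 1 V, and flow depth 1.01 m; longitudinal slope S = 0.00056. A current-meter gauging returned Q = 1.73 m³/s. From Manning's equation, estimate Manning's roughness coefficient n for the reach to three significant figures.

0.0239

A = (b + z·y)·y = (1.66 + 0.8×1.01)×1.01 = 2.493 m²
P = b + 2y√(1+z²) = 1.66 + 2×1.01×√(1+0.8²) = 4.247 m
R = A/P = 2.493/4.247 = 0.5869 m
n = (1/Q)·A·R^(2/3)·S^(1/2) = (1/1.73) × 2.493 × 0.7010 × 0.02366 = 0.02390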